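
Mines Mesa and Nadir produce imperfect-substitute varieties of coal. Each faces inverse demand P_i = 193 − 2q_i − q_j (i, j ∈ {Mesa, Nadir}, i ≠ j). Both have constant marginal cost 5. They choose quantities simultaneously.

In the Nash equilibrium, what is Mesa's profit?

Mine Mesa's profit: π = q_{Mesa}(193 − 2q_{Mesa} − q_{Nadir}) − 5q_{Mesa}.
∂π/∂q_{Mesa} = 188 − 4q_{Mesa} − q_{Nadir} = 0 ⇒ q_{Mesa} = 47 − 0.25q_{Nadir}.
Setting q_{Mesa} = q_{Nadir} in the reaction function: q_{Mesa} = 47 − 0.25q_{Mesa}, so q_{Mesa} = 47 / 1.25 = 37.6.
P_{Mesa} = 193 − 2·37.6 − 37.6 = 80.2.
Profit = (80.2 − 5)·37.6 = 2827.52.

2827.52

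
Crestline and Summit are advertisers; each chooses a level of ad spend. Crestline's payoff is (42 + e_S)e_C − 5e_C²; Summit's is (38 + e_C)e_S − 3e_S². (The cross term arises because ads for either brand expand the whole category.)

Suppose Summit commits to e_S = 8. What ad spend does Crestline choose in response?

Expanding Crestline's payoff: 42e_C + e_Se_C − 5e_C².
∂π/∂e_C = 42 + e_S − 10e_C = 0, so e_C = 4.2 + 0.1e_S.
At e_S = 8: e_C = 4.2 + 0.1·8 = 5.

5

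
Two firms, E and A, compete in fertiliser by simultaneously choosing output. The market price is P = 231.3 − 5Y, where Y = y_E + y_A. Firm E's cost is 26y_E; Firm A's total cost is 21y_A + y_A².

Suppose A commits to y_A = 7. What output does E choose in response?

Firm E's profit: π = y_E(231.3 − 5(y_E + y_A)) − 26y_E.
∂π/∂y_E = 205.3 − 10y_E − 5y_A = 0, so y_E = 20.53 − 0.5y_A.
At y_A = 7: y_E = 20.53 − 0.5·7 = 17.03.

17.03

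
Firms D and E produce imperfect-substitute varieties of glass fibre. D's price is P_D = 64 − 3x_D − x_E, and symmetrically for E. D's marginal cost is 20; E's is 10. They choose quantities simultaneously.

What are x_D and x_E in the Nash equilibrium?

6, 8

Firm D's profit: π = x_D(64 − 3x_D − x_E) − 20x_D.
∂π/∂x_D = 44 − 6x_D − x_E = 0 ⇒ x_D = 22/3 − (1/6)x_E.
Similarly x_E = 9 − (1/6)x_D.
Solving the two reaction functions simultaneously: (1 − (−1/6)(−1/6))x_D = 22/3 − (1/6)·9, so (35/36)x_D = 35/6 and x_D = 6.
Then x_E = 9 − (1/6)·6 = 8.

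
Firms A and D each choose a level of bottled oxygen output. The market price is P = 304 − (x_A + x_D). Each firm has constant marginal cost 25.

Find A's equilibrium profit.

8649

Firm A's profit: π = x_A(304 − (x_A + x_D)) − 25x_A.
∂π/∂x_A = 279 − 2x_A − x_D = 0, so x_A = 139.5 − 0.5x_D.
By symmetry x_D = x_A; substituting into the reaction function, 1.5x_A = 139.5 and x_A = 93.
Price P = 304 − 186 = 118.
A's profit: (118 − 25)·93 = 8649.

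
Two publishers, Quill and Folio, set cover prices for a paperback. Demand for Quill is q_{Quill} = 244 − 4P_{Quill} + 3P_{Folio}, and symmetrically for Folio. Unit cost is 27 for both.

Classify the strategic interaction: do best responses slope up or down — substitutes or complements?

strategic complements

Quill's profit: π = (P_{Quill} − 27)(244 − 4P_{Quill} + 3P_{Folio}).
∂π/∂P_{Quill} = 352 − 8P_{Quill} + 3P_{Folio} = 0 ⇒ P_{Quill} = 44 + 0.375P_{Folio}.
The best-response slope dP_{Quill}/dP_{Folio} = 0.375 > 0: the reaction function is upward-sloping, so the choices are strategic complements.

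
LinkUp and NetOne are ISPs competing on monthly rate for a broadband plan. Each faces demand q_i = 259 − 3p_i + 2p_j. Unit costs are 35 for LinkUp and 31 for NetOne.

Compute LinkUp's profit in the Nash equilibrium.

9157.6875

LinkUp's profit: π = (p_{LinkUp} − 35)(259 − 3p_{LinkUp} + 2p_{NetOne}).
∂π/∂p_{LinkUp} = 364 − 6p_{LinkUp} + 2p_{NetOne} = 0 ⇒ p_{LinkUp} = 182/3 + (1/3)p_{NetOne}.
Similarly p_{NetOne} = 176/3 + (1/3)p_{LinkUp}.
Plugging p_{NetOne} into LinkUp's best response: p_{LinkUp} = 182/3 + (1/3)(176/3 + (1/3)p_{LinkUp}) ⇒ (8/9)p_{LinkUp} = 722/9, so p_{LinkUp} = 90.25.
Then p_{NetOne} = 176/3 + (1/3)·90.25 = 88.75.
q_{LinkUp} = 259 − 3·90.25 + 2·88.75 = 165.75.
Profit = (90.25 − 35)·165.75 = 9157.6875.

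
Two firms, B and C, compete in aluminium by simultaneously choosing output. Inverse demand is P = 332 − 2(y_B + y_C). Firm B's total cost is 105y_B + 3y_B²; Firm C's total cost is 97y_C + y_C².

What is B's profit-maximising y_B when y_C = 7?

Firm B's profit: π = y_B(332 − 2(y_B + y_C)) − 105y_B − 3y_B².
∂π/∂y_B = 227 − 10y_B − 2y_C = 0, so y_B = 22.7 − 0.2y_C.
At y_C = 7: y_B = 22.7 − 0.2·7 = 21.3.

21.3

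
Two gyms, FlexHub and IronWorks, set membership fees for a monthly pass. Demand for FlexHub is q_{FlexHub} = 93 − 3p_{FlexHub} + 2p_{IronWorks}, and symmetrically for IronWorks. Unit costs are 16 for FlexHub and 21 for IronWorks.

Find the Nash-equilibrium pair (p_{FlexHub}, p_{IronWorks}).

36.1875, 38.0625

FlexHub's profit: π = (p_{FlexHub} − 16)(93 − 3p_{FlexHub} + 2p_{IronWorks}).
∂π/∂p_{FlexHub} = 141 − 6p_{FlexHub} + 2p_{IronWorks} = 0 ⇒ p_{FlexHub} = 23.5 + (1/3)p_{IronWorks}.
Similarly p_{IronWorks} = 26 + (1/3)p_{FlexHub}.
Solving the two reaction functions simultaneously: (1 − (1/3)(1/3))p_{FlexHub} = 23.5 + (1/3)·26, so (8/9)p_{FlexHub} = 193/6 and p_{FlexHub} = 36.1875.
Then p_{IronWorks} = 26 + (1/3)·36.1875 = 38.0625.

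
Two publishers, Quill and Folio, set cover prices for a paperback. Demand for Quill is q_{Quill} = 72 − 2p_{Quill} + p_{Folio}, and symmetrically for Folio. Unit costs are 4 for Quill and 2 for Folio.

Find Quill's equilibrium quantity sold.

44.8

Quill's profit: π = (p_{Quill} − 4)(72 − 2p_{Quill} + p_{Folio}).
∂π/∂p_{Quill} = 80 − 4p_{Quill} + p_{Folio} = 0 ⇒ p_{Quill} = 20 + 0.25p_{Folio}.
Similarly p_{Folio} = 19 + 0.25p_{Quill}.
Solving the two reaction functions simultaneously: (1 − (0.25)(0.25))p_{Quill} = 20 + 0.25·19, so 0.9375p_{Quill} = 24.75 and p_{Quill} = 26.4.
Then p_{Folio} = 19 + 0.25·26.4 = 25.6.
q_{Quill} = 72 − 2·26.4 + 25.6 = 44.8.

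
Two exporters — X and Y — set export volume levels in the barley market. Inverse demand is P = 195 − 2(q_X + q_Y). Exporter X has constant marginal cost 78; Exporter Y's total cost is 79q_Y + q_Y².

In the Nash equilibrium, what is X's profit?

1104.5

Exporter X's profit: π = q_X(195 − 2(q_X + q_Y)) − 78q_X.
∂π/∂q_X = 117 − 4q_X − 2q_Y = 0, so q_X = 29.25 − 0.5q_Y.
For Y: ∂π/∂q_Y = 116 − 6q_Y − 2q_X = 0 ⇒ q_Y = 58/3 − (1/3)q_X.
Plugging q_Y into X's best response: q_X = 29.25 − 0.5(58/3 − (1/3)q_X) ⇒ (5/6)q_X = 235/12, so q_X = 23.5.
Then q_Y = 58/3 − (1/3)·23.5 = 11.5.
Price P = 195 − 2·35 = 125.
X's profit: (125 − 78)·23.5 = 1104.5.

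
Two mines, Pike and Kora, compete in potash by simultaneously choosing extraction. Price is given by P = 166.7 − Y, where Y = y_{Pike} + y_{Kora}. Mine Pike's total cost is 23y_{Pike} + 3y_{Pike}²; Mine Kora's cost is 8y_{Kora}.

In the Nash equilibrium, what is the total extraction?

83.64

Mine Pike's profit: π = y_{Pike}(166.7 − (y_{Pike} + y_{Kora})) − 23y_{Pike} − 3y_{Pike}².
∂π/∂y_{Pike} = 143.7 − 8y_{Pike} − y_{Kora} = 0, so y_{Pike} = 17.9625 − 0.125y_{Kora}.
For Kora: ∂π/∂y_{Kora} = 158.7 − 2y_{Kora} − y_{Pike} = 0 ⇒ y_{Kora} = 79.35 − 0.5y_{Pike}.
Substituting the second reaction function into the first: y_{Pike} = 17.9625 − 0.125(79.35 − 0.5y_{Pike}), which gives 0.9375y_{Pike} = 1287/160 ⇒ y_{Pike} = 8.58.
Then y_{Kora} = 79.35 − 0.5·8.58 = 75.06.
Total extraction: 8.58 + 75.06 = 83.64.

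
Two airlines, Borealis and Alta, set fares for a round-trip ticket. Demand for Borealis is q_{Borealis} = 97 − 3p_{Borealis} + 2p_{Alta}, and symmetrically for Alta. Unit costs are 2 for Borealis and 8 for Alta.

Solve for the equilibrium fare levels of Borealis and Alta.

Borealis's profit: π = (p_{Borealis} − 2)(97 − 3p_{Borealis} + 2p_{Alta}).
∂π/∂p_{Borealis} = 103 − 6p_{Borealis} + 2p_{Alta} = 0 ⇒ p_{Borealis} = 103/6 + (1/3)p_{Alta}.
Similarly p_{Alta} = 121/6 + (1/3)p_{Borealis}.
Substituting the second reaction function into the first: p_{Borealis} = 103/6 + (1/3)(121/6 + (1/3)p_{Borealis}), which gives (8/9)p_{Borealis} = 215/9 ⇒ p_{Borealis} = 26.875.
Then p_{Alta} = 121/6 + (1/3)·26.875 = 29.125.

26.875, 29.125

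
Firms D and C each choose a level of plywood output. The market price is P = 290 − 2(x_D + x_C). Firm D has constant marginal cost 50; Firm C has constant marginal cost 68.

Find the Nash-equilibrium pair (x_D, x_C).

Firm D's profit: π = x_D(290 − 2(x_D + x_C)) − 50x_D.
∂π/∂x_D = 240 − 4x_D − 2x_C = 0, so x_D = 60 − 0.5x_C.
By the same steps for C: x_C = 55.5 − 0.5x_D.
Plugging x_C into D's best response: x_D = 60 − 0.5(55.5 − 0.5x_D) ⇒ 0.75x_D = 32.25, so x_D = 43.
Then x_C = 55.5 − 0.5·43 = 34.

43, 34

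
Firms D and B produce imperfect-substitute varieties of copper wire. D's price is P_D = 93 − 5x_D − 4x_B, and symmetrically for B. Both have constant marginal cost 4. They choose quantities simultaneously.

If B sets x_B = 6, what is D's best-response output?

6.5

Firm D's profit: π = x_D(93 − 5x_D − 4x_B) − 4x_D.
∂π/∂x_D = 89 − 10x_D − 4x_B = 0 ⇒ x_D = 8.9 − 0.4x_B.
At x_B = 6: x_D = 8.9 − 0.4·6 = 6.5.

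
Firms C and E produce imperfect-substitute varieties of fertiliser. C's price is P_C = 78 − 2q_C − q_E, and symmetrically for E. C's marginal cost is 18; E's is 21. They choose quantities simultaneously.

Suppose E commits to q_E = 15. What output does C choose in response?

Firm C's profit: π = q_C(78 − 2q_C − q_E) − 18q_C.
∂π/∂q_C = 60 − 4q_C − q_E = 0 ⇒ q_C = 15 − 0.25q_E.
At q_E = 15: q_C = 15 − 0.25·15 = 11.25.

11.25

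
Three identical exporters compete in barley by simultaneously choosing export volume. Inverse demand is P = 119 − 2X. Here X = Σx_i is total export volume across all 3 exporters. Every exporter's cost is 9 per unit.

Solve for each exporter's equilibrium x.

A representative exporter's profit is π_i = x_i(119 − 2X) − 9x_i, with X = x_i + Σ_{j≠i} x_j.
First-order condition: 110 − 4x_i − 2Σ_{j≠i} x_j = 0.
With identical exporters, set every x_j = x: then 110 − 4x − 4x = 0, i.e. x = 110/8 = 13.75.

13.75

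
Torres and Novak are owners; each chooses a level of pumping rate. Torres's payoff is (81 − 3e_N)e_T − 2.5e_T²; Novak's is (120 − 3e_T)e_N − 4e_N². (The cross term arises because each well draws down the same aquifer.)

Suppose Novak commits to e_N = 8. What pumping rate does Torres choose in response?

Expanding Torres's payoff: 81e_T − 3e_Ne_T − 2.5e_T².
∂π/∂e_T = 81 − 3e_N − 5e_T = 0, so e_T = 16.2 − 0.6e_N.
At e_N = 8: e_T = 16.2 − 0.6·8 = 11.4.

11.4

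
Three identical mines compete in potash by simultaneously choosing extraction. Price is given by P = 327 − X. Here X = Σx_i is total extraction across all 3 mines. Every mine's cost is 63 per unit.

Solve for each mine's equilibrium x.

A representative mine's profit is π_i = x_i(327 − X) − 63x_i, with X = x_i + Σ_{j≠i} x_j.
First-order condition: 264 − 2x_i − Σ_{j≠i} x_j = 0.
In a symmetric equilibrium every mine chooses the same x, so Σ_{j≠i} x_j = 2x. The condition becomes 264 − 4x = 0, giving x = 264/4 = 66.

66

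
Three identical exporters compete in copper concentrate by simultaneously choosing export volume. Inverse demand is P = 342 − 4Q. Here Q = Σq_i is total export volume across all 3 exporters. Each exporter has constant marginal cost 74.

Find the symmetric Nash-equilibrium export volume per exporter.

A representative exporter's profit is π_i = q_i(342 − 4Q) − 74q_i, with Q = q_i + Σ_{j≠i} q_j.
First-order condition: 268 − 8q_i − 4Σ_{j≠i} q_j = 0.
Imposing symmetry (q_j = q for all j) turns Σ_{j≠i} q_j into 2q, so 268 = 16q and q = 16.75.

16.75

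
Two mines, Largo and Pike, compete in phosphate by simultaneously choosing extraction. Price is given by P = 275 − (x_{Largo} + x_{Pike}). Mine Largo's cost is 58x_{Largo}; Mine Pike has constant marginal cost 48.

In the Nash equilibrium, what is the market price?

Mine Largo's profit: π = x_{Largo}(275 − (x_{Largo} + x_{Pike})) − 58x_{Largo}.
∂π/∂x_{Largo} = 217 − 2x_{Largo} − x_{Pike} = 0, so x_{Largo} = 108.5 − 0.5x_{Pike}.
By the same steps for Pike: x_{Pike} = 113.5 − 0.5x_{Largo}.
Substituting the second reaction function into the first: x_{Largo} = 108.5 − 0.5(113.5 − 0.5x_{Largo}), which gives 0.75x_{Largo} = 51.75 ⇒ x_{Largo} = 69.
Then x_{Pike} = 113.5 − 0.5·69 = 79.
Equilibrium price: P = 275 − 148 = 127.

127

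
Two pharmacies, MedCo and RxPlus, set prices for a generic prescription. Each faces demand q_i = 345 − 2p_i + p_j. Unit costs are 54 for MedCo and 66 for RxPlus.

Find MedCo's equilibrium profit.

19443.92

MedCo's profit: π = (p_{MedCo} − 54)(345 − 2p_{MedCo} + p_{RxPlus}).
∂π/∂p_{MedCo} = 453 − 4p_{MedCo} + p_{RxPlus} = 0 ⇒ p_{MedCo} = 113.25 + 0.25p_{RxPlus}.
Similarly p_{RxPlus} = 119.25 + 0.25p_{MedCo}.
Solving the two reaction functions simultaneously: (1 − (0.25)(0.25))p_{MedCo} = 113.25 + 0.25·119.25, so 0.9375p_{MedCo} = 143.0625 and p_{MedCo} = 152.6.
Then p_{RxPlus} = 119.25 + 0.25·152.6 = 157.4.
q_{MedCo} = 345 − 2·152.6 + 157.4 = 197.2.
Profit = (152.6 − 54)·197.2 = 19443.92.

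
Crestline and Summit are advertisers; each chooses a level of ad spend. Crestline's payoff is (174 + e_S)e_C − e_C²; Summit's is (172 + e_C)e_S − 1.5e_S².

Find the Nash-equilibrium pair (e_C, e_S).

138.8, 103.6

Expanding Crestline's payoff: 174e_C + e_Se_C − e_C².
∂π/∂e_C = 174 + e_S − 2e_C = 0, so e_C = 87 + 0.5e_S.
Likewise for Summit: e_S = 172/3 + (1/3)e_C.
Plugging e_S into Crestline's best response: e_C = 87 + 0.5(172/3 + (1/3)e_C) ⇒ (5/6)e_C = 347/3, so e_C = 138.8.
Then e_S = 172/3 + (1/3)·138.8 = 103.6.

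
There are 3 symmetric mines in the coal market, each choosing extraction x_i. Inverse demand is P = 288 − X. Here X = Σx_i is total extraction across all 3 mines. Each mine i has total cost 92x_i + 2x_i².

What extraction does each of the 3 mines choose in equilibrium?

A representative mine's profit is π_i = x_i(288 − X) − 92x_i − 2x_i², with X = x_i + Σ_{j≠i} x_j.
First-order condition: 196 − 6x_i − Σ_{j≠i} x_j = 0.
With identical mines, set every x_j = x: then 196 − 6x − 2x = 0, i.e. x = 196/8 = 24.5.

24.5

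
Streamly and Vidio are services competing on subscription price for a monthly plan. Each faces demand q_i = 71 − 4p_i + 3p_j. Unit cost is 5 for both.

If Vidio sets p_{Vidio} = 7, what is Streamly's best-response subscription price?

14

Streamly's profit: π = (p_{Streamly} − 5)(71 − 4p_{Streamly} + 3p_{Vidio}).
∂π/∂p_{Streamly} = 91 − 8p_{Streamly} + 3p_{Vidio} = 0 ⇒ p_{Streamly} = 11.375 + 0.375p_{Vidio}.
At p_{Vidio} = 7: p_{Streamly} = 11.375 + 0.375·7 = 14.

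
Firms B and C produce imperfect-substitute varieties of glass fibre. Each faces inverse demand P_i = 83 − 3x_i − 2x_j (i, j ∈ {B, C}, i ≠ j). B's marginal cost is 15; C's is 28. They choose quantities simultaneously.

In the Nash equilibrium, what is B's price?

42.9375

Firm B's profit: π = x_B(83 − 3x_B − 2x_C) − 15x_B.
∂π/∂x_B = 68 − 6x_B − 2x_C = 0 ⇒ x_B = 34/3 − (1/3)x_C.
Similarly x_C = 55/6 − (1/3)x_B.
Plugging x_C into B's best response: x_B = 34/3 − (1/3)(55/6 − (1/3)x_B) ⇒ (8/9)x_B = 149/18, so x_B = 9.3125.
Then x_C = 55/6 − (1/3)·9.3125 = 6.0625.
P_B = 83 − 3·9.3125 − 2·6.0625 = 42.9375.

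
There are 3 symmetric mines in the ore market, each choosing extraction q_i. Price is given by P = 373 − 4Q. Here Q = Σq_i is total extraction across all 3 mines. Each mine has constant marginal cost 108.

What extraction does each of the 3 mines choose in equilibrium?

16.5625

A representative mine's profit is π_i = q_i(373 − 4Q) − 108q_i, with Q = q_i + Σ_{j≠i} q_j.
First-order condition: 265 − 8q_i − 4Σ_{j≠i} q_j = 0.
Imposing symmetry (q_j = q for all j) turns Σ_{j≠i} q_j into 2q, so 265 = 16q and q = 16.5625.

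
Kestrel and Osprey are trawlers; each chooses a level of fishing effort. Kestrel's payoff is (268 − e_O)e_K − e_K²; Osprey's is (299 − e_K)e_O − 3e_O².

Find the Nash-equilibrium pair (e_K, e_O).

119, 30

Expanding Kestrel's payoff: 268e_K − e_Oe_K − e_K².
∂π/∂e_K = 268 − e_O − 2e_K = 0, so e_K = 134 − 0.5e_O.
Likewise for Osprey: e_O = 299/6 − (1/6)e_K.
Plugging e_O into Kestrel's best response: e_K = 134 − 0.5(299/6 − (1/6)e_K) ⇒ (11/12)e_K = 1309/12, so e_K = 119.
Then e_O = 299/6 − (1/6)·119 = 30.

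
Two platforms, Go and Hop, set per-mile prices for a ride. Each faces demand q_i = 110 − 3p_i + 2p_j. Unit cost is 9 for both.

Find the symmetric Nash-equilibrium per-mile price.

34.25

Go's profit: π = (p_{Go} − 9)(110 − 3p_{Go} + 2p_{Hop}).
∂π/∂p_{Go} = 137 − 6p_{Go} + 2p_{Hop} = 0 ⇒ p_{Go} = 137/6 + (1/3)p_{Hop}.
Setting p_{Go} = p_{Hop} in the reaction function: p_{Go} = 137/6 + (1/3)p_{Go}, so p_{Go} = (137/6) / (2/3) = 34.25.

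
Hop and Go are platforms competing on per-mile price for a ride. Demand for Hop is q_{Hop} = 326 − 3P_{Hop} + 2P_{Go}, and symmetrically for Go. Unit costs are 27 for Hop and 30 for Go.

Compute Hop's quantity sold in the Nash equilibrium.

Hop's profit: π = (P_{Hop} − 27)(326 − 3P_{Hop} + 2P_{Go}).
∂π/∂P_{Hop} = 407 − 6P_{Hop} + 2P_{Go} = 0 ⇒ P_{Hop} = 407/6 + (1/3)P_{Go}.
Similarly P_{Go} = 208/3 + (1/3)P_{Hop}.
Substituting the second reaction function into the first: P_{Hop} = 407/6 + (1/3)(208/3 + (1/3)P_{Hop}), which gives (8/9)P_{Hop} = 1637/18 ⇒ P_{Hop} = 102.3125.
Then P_{Go} = 208/3 + (1/3)·102.3125 = 103.4375.
q_{Hop} = 326 − 3·102.3125 + 2·103.4375 = 225.9375.

225.9375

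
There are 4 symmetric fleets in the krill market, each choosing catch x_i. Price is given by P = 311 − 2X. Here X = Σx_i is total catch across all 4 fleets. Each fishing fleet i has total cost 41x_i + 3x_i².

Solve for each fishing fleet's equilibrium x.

16.875

A representative fishing fleet's profit is π_i = x_i(311 − 2X) − 41x_i − 3x_i², with X = x_i + Σ_{j≠i} x_j.
First-order condition: 270 − 10x_i − 2Σ_{j≠i} x_j = 0.
In a symmetric equilibrium every fishing fleet chooses the same x, so Σ_{j≠i} x_j = 3x. The condition becomes 270 − 16x = 0, giving x = 270/16 = 16.875.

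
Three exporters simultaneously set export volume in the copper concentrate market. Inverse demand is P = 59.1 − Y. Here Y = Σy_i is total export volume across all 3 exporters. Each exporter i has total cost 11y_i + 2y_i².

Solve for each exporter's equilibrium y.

A representative exporter's profit is π_i = y_i(59.1 − Y) − 11y_i − 2y_i², with Y = y_i + Σ_{j≠i} y_j.
First-order condition: 48.1 − 6y_i − Σ_{j≠i} y_j = 0.
In a symmetric equilibrium every exporter chooses the same y, so Σ_{j≠i} y_j = 2y. The condition becomes 48.1 − 8y = 0, giving y = 48.1/8 = 6.0125.

6.0125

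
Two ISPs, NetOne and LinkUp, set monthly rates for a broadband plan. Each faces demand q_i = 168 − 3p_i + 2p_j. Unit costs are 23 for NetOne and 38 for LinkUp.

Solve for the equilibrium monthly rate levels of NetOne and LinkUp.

NetOne's profit: π = (p_{NetOne} − 23)(168 − 3p_{NetOne} + 2p_{LinkUp}).
∂π/∂p_{NetOne} = 237 − 6p_{NetOne} + 2p_{LinkUp} = 0 ⇒ p_{NetOne} = 39.5 + (1/3)p_{LinkUp}.
Similarly p_{LinkUp} = 47 + (1/3)p_{NetOne}.
Substituting the second reaction function into the first: p_{NetOne} = 39.5 + (1/3)(47 + (1/3)p_{NetOne}), which gives (8/9)p_{NetOne} = 331/6 ⇒ p_{NetOne} = 62.0625.
Then p_{LinkUp} = 47 + (1/3)·62.0625 = 67.6875.

62.0625, 67.6875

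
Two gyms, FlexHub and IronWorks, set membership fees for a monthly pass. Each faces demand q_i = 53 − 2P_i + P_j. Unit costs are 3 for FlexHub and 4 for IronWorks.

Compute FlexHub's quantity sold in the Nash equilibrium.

33.6

FlexHub's profit: π = (P_{FlexHub} − 3)(53 − 2P_{FlexHub} + P_{IronWorks}).
∂π/∂P_{FlexHub} = 59 − 4P_{FlexHub} + P_{IronWorks} = 0 ⇒ P_{FlexHub} = 14.75 + 0.25P_{IronWorks}.
Similarly P_{IronWorks} = 15.25 + 0.25P_{FlexHub}.
Solving the two reaction functions simultaneously: (1 − (0.25)(0.25))P_{FlexHub} = 14.75 + 0.25·15.25, so 0.9375P_{FlexHub} = 18.5625 and P_{FlexHub} = 19.8.
Then P_{IronWorks} = 15.25 + 0.25·19.8 = 20.2.
q_{FlexHub} = 53 − 2·19.8 + 20.2 = 33.6.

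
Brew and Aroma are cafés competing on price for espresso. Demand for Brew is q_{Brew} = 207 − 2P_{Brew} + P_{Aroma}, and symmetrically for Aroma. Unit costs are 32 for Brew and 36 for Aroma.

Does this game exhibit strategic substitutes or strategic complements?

Brew's profit: π = (P_{Brew} − 32)(207 − 2P_{Brew} + P_{Aroma}).
∂π/∂P_{Brew} = 271 − 4P_{Brew} + P_{Aroma} = 0 ⇒ P_{Brew} = 67.75 + 0.25P_{Aroma}.
The best-response slope dP_{Brew}/dP_{Aroma} = 0.25 > 0: the reaction function is upward-sloping, so the choices are strategic complements.

strategic complements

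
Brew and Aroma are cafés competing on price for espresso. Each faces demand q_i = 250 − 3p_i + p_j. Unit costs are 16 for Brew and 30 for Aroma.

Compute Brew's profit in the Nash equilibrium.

Brew's profit: π = (p_{Brew} − 16)(250 − 3p_{Brew} + p_{Aroma}).
∂π/∂p_{Brew} = 298 − 6p_{Brew} + p_{Aroma} = 0 ⇒ p_{Brew} = 149/3 + (1/6)p_{Aroma}.
Similarly p_{Aroma} = 170/3 + (1/6)p_{Brew}.
Substituting the second reaction function into the first: p_{Brew} = 149/3 + (1/6)(170/3 + (1/6)p_{Brew}), which gives (35/36)p_{Brew} = 532/9 ⇒ p_{Brew} = 60.8.
Then p_{Aroma} = 170/3 + (1/6)·60.8 = 66.8.
q_{Brew} = 250 − 3·60.8 + 66.8 = 134.4.
Profit = (60.8 − 16)·134.4 = 6021.12.

6021.12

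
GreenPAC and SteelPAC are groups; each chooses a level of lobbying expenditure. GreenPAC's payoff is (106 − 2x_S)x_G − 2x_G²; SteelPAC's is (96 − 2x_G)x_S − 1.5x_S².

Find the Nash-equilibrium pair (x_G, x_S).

Expanding GreenPAC's payoff: 106x_G − 2x_Sx_G − 2x_G².
∂π/∂x_G = 106 − 2x_S − 4x_G = 0, so x_G = 26.5 − 0.5x_S.
Likewise for SteelPAC: x_S = 32 − (2/3)x_G.
Plugging x_S into GreenPAC's best response: x_G = 26.5 − 0.5(32 − (2/3)x_G) ⇒ (2/3)x_G = 10.5, so x_G = 15.75.
Then x_S = 32 − (2/3)·15.75 = 21.5.

15.75, 21.5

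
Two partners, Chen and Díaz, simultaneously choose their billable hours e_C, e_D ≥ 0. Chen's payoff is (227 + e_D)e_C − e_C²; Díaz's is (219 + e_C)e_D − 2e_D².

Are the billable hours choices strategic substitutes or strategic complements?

strategic complements

Expanding Chen's payoff: 227e_C + e_De_C − e_C².
∂π/∂e_C = 227 + e_D − 2e_C = 0, so e_C = 113.5 + 0.5e_D.
The best-response slope de_C/de_D = 0.5 > 0: the reaction function is upward-sloping, so the choices are strategic complements.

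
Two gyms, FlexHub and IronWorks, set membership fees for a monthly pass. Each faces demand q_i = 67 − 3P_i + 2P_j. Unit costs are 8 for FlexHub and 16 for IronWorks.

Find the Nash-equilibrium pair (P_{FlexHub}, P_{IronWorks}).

24.25, 27.25

FlexHub's profit: π = (P_{FlexHub} − 8)(67 − 3P_{FlexHub} + 2P_{IronWorks}).
∂π/∂P_{FlexHub} = 91 − 6P_{FlexHub} + 2P_{IronWorks} = 0 ⇒ P_{FlexHub} = 91/6 + (1/3)P_{IronWorks}.
Similarly P_{IronWorks} = 115/6 + (1/3)P_{FlexHub}.
Solving the two reaction functions simultaneously: (1 − (1/3)(1/3))P_{FlexHub} = 91/6 + (1/3)·(115/6), so (8/9)P_{FlexHub} = 194/9 and P_{FlexHub} = 24.25.
Then P_{IronWorks} = 115/6 + (1/3)·24.25 = 27.25.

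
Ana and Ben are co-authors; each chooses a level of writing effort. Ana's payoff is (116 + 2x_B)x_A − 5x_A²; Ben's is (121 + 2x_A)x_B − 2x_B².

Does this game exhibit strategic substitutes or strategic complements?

strategic complements

Expanding Ana's payoff: 116x_A + 2x_Bx_A − 5x_A².
∂π/∂x_A = 116 + 2x_B − 10x_A = 0, so x_A = 11.6 + 0.2x_B.
The best-response slope dx_A/dx_B = 0.2 > 0: the reaction function is upward-sloping, so the choices are strategic complements.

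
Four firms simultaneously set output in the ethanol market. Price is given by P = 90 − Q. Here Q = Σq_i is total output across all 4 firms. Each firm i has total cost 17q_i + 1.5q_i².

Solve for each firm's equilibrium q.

9.125

A representative firm's profit is π_i = q_i(90 − Q) − 17q_i − 1.5q_i², with Q = q_i + Σ_{j≠i} q_j.
First-order condition: 73 − 5q_i − Σ_{j≠i} q_j = 0.
With identical firms, set every q_j = q: then 73 − 5q − 3q = 0, i.e. q = 73/8 = 9.125.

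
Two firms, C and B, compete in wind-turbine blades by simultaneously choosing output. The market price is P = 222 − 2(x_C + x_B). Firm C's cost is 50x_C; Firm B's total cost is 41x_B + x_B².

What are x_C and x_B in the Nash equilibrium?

33.5, 19

Firm C's profit: π = x_C(222 − 2(x_C + x_B)) − 50x_C.
∂π/∂x_C = 172 − 4x_C − 2x_B = 0, so x_C = 43 − 0.5x_B.
For B: ∂π/∂x_B = 181 − 6x_B − 2x_C = 0 ⇒ x_B = 181/6 − (1/3)x_C.
Substituting the second reaction function into the first: x_C = 43 − 0.5(181/6 − (1/3)x_C), which gives (5/6)x_C = 335/12 ⇒ x_C = 33.5.
Then x_B = 181/6 − (1/3)·33.5 = 19.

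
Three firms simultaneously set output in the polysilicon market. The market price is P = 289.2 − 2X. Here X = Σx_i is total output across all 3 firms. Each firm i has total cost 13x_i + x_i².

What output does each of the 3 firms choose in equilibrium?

27.62

A representative firm's profit is π_i = x_i(289.2 − 2X) − 13x_i − x_i², with X = x_i + Σ_{j≠i} x_j.
First-order condition: 276.2 − 6x_i − 2Σ_{j≠i} x_j = 0.
Imposing symmetry (x_j = x for all j) turns Σ_{j≠i} x_j into 2x, so 276.2 = 10x and x = 27.62.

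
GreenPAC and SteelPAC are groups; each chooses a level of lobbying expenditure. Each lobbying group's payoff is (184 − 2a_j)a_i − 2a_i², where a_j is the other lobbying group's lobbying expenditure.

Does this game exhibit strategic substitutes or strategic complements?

GreenPAC's payoff is (184 − 2a_S)a_G − 2a_G².
∂π/∂a_G = 184 − 2a_S − 4a_G = 0, so a_G = 46 − 0.5a_S.
The best-response slope da_G/da_S = −0.5 < 0: the reaction function is downward-sloping, so the choices are strategic substitutes.

strategic substitutes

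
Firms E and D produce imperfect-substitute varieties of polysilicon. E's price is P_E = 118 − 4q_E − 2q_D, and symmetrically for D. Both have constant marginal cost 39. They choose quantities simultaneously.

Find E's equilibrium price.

Firm E's profit: π = q_E(118 − 4q_E − 2q_D) − 39q_E.
∂π/∂q_E = 79 − 8q_E − 2q_D = 0 ⇒ q_E = 9.875 − 0.25q_D.
The game is symmetric, so in equilibrium q_D = q_E: the reaction function gives 1.25q_E = 9.875, hence q_E = 7.9.
P_E = 118 − 4·7.9 − 2·7.9 = 70.6.

70.6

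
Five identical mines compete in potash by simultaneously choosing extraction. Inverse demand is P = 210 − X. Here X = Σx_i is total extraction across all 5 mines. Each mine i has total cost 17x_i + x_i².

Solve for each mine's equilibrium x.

24.125

A representative mine's profit is π_i = x_i(210 − X) − 17x_i − x_i², with X = x_i + Σ_{j≠i} x_j.
First-order condition: 193 − 4x_i − Σ_{j≠i} x_j = 0.
Imposing symmetry (x_j = x for all j) turns Σ_{j≠i} x_j into 4x, so 193 = 8x and x = 24.125.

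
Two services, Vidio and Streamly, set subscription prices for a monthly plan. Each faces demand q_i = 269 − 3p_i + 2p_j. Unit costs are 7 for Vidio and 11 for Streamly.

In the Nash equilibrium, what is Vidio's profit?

13167.1875

Vidio's profit: π = (p_{Vidio} − 7)(269 − 3p_{Vidio} + 2p_{Streamly}).
∂π/∂p_{Vidio} = 290 − 6p_{Vidio} + 2p_{Streamly} = 0 ⇒ p_{Vidio} = 145/3 + (1/3)p_{Streamly}.
Similarly p_{Streamly} = 151/3 + (1/3)p_{Vidio}.
Solving the two reaction functions simultaneously: (1 − (1/3)(1/3))p_{Vidio} = 145/3 + (1/3)·(151/3), so (8/9)p_{Vidio} = 586/9 and p_{Vidio} = 73.25.
Then p_{Streamly} = 151/3 + (1/3)·73.25 = 74.75.
q_{Vidio} = 269 − 3·73.25 + 2·74.75 = 198.75.
Profit = (73.25 − 7)·198.75 = 13167.1875.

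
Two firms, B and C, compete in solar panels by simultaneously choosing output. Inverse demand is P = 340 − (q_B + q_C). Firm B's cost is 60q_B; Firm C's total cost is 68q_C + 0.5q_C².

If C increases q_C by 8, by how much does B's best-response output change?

-4

Firm B's profit: π = q_B(340 − (q_B + q_C)) − 60q_B.
∂π/∂q_B = 280 − 2q_B − q_C = 0, so q_B = 140 − 0.5q_C.
The reaction-function slope is −0.5, so an 8-unit rise in q_C moves q_B by −0.5 × 8 = −4. B's best response falls — the actions are strategic substitutes.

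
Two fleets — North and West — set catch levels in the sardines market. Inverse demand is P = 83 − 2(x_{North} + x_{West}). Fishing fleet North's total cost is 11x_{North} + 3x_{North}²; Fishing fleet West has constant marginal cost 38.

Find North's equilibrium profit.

151.25

Fishing fleet North's profit: π = x_{North}(83 − 2(x_{North} + x_{West})) − 11x_{North} − 3x_{North}².
∂π/∂x_{North} = 72 − 10x_{North} − 2x_{West} = 0, so x_{North} = 7.2 − 0.2x_{West}.
For West: ∂π/∂x_{West} = 45 − 4x_{West} − 2x_{North} = 0 ⇒ x_{West} = 11.25 − 0.5x_{North}.
Solving the two reaction functions simultaneously: (1 − (−0.2)(−0.5))x_{North} = 7.2 − 0.2·11.25, so 0.9x_{North} = 4.95 and x_{North} = 5.5.
Then x_{West} = 11.25 − 0.5·5.5 = 8.5.
Price P = 83 − 2·14 = 55.
North's profit: (55 − 11)·5.5 − 3(5.5)² = 151.25.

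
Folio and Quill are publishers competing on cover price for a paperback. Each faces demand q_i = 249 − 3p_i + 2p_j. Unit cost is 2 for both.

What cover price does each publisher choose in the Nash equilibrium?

63.75

Folio's profit: π = (p_{Folio} − 2)(249 − 3p_{Folio} + 2p_{Quill}).
∂π/∂p_{Folio} = 255 − 6p_{Folio} + 2p_{Quill} = 0 ⇒ p_{Folio} = 42.5 + (1/3)p_{Quill}.
Setting p_{Folio} = p_{Quill} in the reaction function: p_{Folio} = 42.5 + (1/3)p_{Folio}, so p_{Folio} = 42.5 / (2/3) = 63.75.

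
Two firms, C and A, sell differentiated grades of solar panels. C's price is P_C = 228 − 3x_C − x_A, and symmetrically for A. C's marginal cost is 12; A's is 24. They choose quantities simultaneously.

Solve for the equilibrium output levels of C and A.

Firm C's profit: π = x_C(228 − 3x_C − x_A) − 12x_C.
∂π/∂x_C = 216 − 6x_C − x_A = 0 ⇒ x_C = 36 − (1/6)x_A.
Similarly x_A = 34 − (1/6)x_C.
Substituting the second reaction function into the first: x_C = 36 − (1/6)(34 − (1/6)x_C), which gives (35/36)x_C = 91/3 ⇒ x_C = 31.2.
Then x_A = 34 − (1/6)·31.2 = 28.8.

31.2, 28.8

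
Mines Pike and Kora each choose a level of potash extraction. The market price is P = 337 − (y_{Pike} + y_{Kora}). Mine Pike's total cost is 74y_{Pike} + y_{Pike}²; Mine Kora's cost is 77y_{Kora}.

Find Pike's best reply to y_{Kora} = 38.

56.25

Mine Pike's profit: π = y_{Pike}(337 − (y_{Pike} + y_{Kora})) − 74y_{Pike} − y_{Pike}².
∂π/∂y_{Pike} = 263 − 4y_{Pike} − y_{Kora} = 0, so y_{Pike} = 65.75 − 0.25y_{Kora}.
At y_{Kora} = 38: y_{Pike} = 65.75 − 0.25·38 = 56.25.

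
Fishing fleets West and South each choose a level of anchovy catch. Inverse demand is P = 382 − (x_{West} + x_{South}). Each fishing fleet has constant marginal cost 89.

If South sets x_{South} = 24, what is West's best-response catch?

134.5

Fishing fleet West's profit: π = x_{West}(382 − (x_{West} + x_{South})) − 89x_{West}.
∂π/∂x_{West} = 293 − 2x_{West} − x_{South} = 0, so x_{West} = 146.5 − 0.5x_{South}.
At x_{South} = 24: x_{West} = 146.5 − 0.5·24 = 134.5.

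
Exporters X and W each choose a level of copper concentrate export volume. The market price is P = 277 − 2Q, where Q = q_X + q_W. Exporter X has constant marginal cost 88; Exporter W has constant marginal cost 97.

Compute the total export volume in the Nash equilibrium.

61.5

Exporter X's profit: π = q_X(277 − 2(q_X + q_W)) − 88q_X.
∂π/∂q_X = 189 − 4q_X − 2q_W = 0, so q_X = 47.25 − 0.5q_W.
By the same steps for W: q_W = 45 − 0.5q_X.
Solving the two reaction functions simultaneously: (1 − (−0.5)(−0.5))q_X = 47.25 − 0.5·45, so 0.75q_X = 24.75 and q_X = 33.
Then q_W = 45 − 0.5·33 = 28.5.
Total export volume: 33 + 28.5 = 61.5.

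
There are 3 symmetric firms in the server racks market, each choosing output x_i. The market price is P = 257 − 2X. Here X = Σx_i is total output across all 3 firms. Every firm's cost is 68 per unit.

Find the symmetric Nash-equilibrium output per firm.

23.625

A representative firm's profit is π_i = x_i(257 − 2X) − 68x_i, with X = x_i + Σ_{j≠i} x_j.
First-order condition: 189 − 4x_i − 2Σ_{j≠i} x_j = 0.
In a symmetric equilibrium every firm chooses the same x, so Σ_{j≠i} x_j = 2x. The condition becomes 189 − 8x = 0, giving x = 189/8 = 23.625.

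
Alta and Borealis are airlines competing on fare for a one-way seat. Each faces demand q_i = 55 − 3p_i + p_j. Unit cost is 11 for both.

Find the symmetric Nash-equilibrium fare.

17.6

Alta's profit: π = (p_{Alta} − 11)(55 − 3p_{Alta} + p_{Borealis}).
∂π/∂p_{Alta} = 88 − 6p_{Alta} + p_{Borealis} = 0 ⇒ p_{Alta} = 44/3 + (1/6)p_{Borealis}.
Setting p_{Alta} = p_{Borealis} in the reaction function: p_{Alta} = 44/3 + (1/6)p_{Alta}, so p_{Alta} = (44/3) / (5/6) = 17.6.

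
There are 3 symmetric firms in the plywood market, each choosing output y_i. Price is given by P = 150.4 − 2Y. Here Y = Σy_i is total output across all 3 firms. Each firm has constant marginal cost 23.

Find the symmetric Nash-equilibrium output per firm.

15.925

A representative firm's profit is π_i = y_i(150.4 − 2Y) − 23y_i, with Y = y_i + Σ_{j≠i} y_j.
First-order condition: 127.4 − 4y_i − 2Σ_{j≠i} y_j = 0.
Imposing symmetry (y_j = y for all j) turns Σ_{j≠i} y_j into 2y, so 127.4 = 8y and y = 15.925.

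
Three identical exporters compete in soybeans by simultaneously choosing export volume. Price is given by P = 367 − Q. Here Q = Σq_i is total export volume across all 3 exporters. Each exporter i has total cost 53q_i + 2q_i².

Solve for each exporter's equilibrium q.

39.25

A representative exporter's profit is π_i = q_i(367 − Q) − 53q_i − 2q_i², with Q = q_i + Σ_{j≠i} q_j.
First-order condition: 314 − 6q_i − Σ_{j≠i} q_j = 0.
Imposing symmetry (q_j = q for all j) turns Σ_{j≠i} q_j into 2q, so 314 = 8q and q = 39.25.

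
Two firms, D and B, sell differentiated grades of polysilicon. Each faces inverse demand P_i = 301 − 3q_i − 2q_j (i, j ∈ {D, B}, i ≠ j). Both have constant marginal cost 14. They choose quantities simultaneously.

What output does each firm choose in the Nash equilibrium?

Firm D's profit: π = q_D(301 − 3q_D − 2q_B) − 14q_D.
∂π/∂q_D = 287 − 6q_D − 2q_B = 0 ⇒ q_D = 287/6 − (1/3)q_B.
The game is symmetric, so in equilibrium q_B = q_D: the reaction function gives (4/3)q_D = 287/6, hence q_D = 35.875.

35.875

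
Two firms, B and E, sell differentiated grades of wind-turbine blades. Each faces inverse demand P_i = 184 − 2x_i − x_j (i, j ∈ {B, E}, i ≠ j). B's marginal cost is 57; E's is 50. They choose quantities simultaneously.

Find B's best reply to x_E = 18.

Firm B's profit: π = x_B(184 − 2x_B − x_E) − 57x_B.
∂π/∂x_B = 127 − 4x_B − x_E = 0 ⇒ x_B = 31.75 − 0.25x_E.
At x_E = 18: x_B = 31.75 − 0.25·18 = 27.25.

27.25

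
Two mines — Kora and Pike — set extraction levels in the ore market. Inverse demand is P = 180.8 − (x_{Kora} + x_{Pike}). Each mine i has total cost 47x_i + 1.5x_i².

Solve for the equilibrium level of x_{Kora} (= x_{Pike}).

22.3

Mine Kora's profit: π = x_{Kora}(180.8 − (x_{Kora} + x_{Pike})) − 47x_{Kora} − 1.5x_{Kora}².
∂π/∂x_{Kora} = 133.8 − 5x_{Kora} − x_{Pike} = 0, so x_{Kora} = 26.76 − 0.2x_{Pike}.
By symmetry x_{Pike} = x_{Kora}; substituting into the reaction function, 1.2x_{Kora} = 26.76 and x_{Kora} = 22.3.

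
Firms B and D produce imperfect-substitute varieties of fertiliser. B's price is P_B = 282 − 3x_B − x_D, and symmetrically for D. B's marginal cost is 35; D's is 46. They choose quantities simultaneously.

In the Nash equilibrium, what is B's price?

Firm B's profit: π = x_B(282 − 3x_B − x_D) − 35x_B.
∂π/∂x_B = 247 − 6x_B − x_D = 0 ⇒ x_B = 247/6 − (1/6)x_D.
Similarly x_D = 118/3 − (1/6)x_B.
Plugging x_D into B's best response: x_B = 247/6 − (1/6)(118/3 − (1/6)x_B) ⇒ (35/36)x_B = 623/18, so x_B = 35.6.
Then x_D = 118/3 − (1/6)·35.6 = 33.4.
P_B = 282 − 3·35.6 − 33.4 = 141.8.

141.8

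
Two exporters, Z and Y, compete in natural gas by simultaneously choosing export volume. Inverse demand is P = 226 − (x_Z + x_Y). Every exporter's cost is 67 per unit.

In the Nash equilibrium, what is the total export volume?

Exporter Z's profit: π = x_Z(226 − (x_Z + x_Y)) − 67x_Z.
∂π/∂x_Z = 159 − 2x_Z − x_Y = 0, so x_Z = 79.5 − 0.5x_Y.
Setting x_Z = x_Y in the reaction function: x_Z = 79.5 − 0.5x_Z, so x_Z = 79.5 / 1.5 = 53.
Total export volume: 53 + 53 = 106.

106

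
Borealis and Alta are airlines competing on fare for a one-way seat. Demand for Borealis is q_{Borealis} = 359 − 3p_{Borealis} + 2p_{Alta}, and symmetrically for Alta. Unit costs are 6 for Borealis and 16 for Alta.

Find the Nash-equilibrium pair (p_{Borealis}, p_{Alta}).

96.125, 99.875

Borealis's profit: π = (p_{Borealis} − 6)(359 − 3p_{Borealis} + 2p_{Alta}).
∂π/∂p_{Borealis} = 377 − 6p_{Borealis} + 2p_{Alta} = 0 ⇒ p_{Borealis} = 377/6 + (1/3)p_{Alta}.
Similarly p_{Alta} = 407/6 + (1/3)p_{Borealis}.
Substituting the second reaction function into the first: p_{Borealis} = 377/6 + (1/3)(407/6 + (1/3)p_{Borealis}), which gives (8/9)p_{Borealis} = 769/9 ⇒ p_{Borealis} = 96.125.
Then p_{Alta} = 407/6 + (1/3)·96.125 = 99.875.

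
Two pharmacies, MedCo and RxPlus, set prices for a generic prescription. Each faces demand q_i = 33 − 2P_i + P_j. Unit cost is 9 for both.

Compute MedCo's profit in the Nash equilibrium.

128

MedCo's profit: π = (P_{MedCo} − 9)(33 − 2P_{MedCo} + P_{RxPlus}).
∂π/∂P_{MedCo} = 51 − 4P_{MedCo} + P_{RxPlus} = 0 ⇒ P_{MedCo} = 12.75 + 0.25P_{RxPlus}.
Setting P_{MedCo} = P_{RxPlus} in the reaction function: P_{MedCo} = 12.75 + 0.25P_{MedCo}, so P_{MedCo} = 12.75 / 0.75 = 17.
q_{MedCo} = 33 − 2·17 + 17 = 16.
Profit = (17 − 9)·16 = 128.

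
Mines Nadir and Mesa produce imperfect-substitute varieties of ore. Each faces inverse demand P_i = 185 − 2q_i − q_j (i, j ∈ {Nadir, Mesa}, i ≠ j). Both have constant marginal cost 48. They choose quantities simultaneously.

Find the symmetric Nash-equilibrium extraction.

Mine Nadir's profit: π = q_{Nadir}(185 − 2q_{Nadir} − q_{Mesa}) − 48q_{Nadir}.
∂π/∂q_{Nadir} = 137 − 4q_{Nadir} − q_{Mesa} = 0 ⇒ q_{Nadir} = 34.25 − 0.25q_{Mesa}.
By symmetry q_{Mesa} = q_{Nadir}; substituting into the reaction function, 1.25q_{Nadir} = 34.25 and q_{Nadir} = 27.4.

27.4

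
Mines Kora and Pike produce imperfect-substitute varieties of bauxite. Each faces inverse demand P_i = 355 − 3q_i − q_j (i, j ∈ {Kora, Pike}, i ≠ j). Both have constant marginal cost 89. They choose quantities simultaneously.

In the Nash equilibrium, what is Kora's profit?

4332

Mine Kora's profit: π = q_{Kora}(355 − 3q_{Kora} − q_{Pike}) − 89q_{Kora}.
∂π/∂q_{Kora} = 266 − 6q_{Kora} − q_{Pike} = 0 ⇒ q_{Kora} = 133/3 − (1/6)q_{Pike}.
By symmetry q_{Pike} = q_{Kora}; substituting into the reaction function, (7/6)q_{Kora} = 133/3 and q_{Kora} = 38.
P_{Kora} = 355 − 3·38 − 38 = 203.
Profit = (203 − 89)·38 = 4332.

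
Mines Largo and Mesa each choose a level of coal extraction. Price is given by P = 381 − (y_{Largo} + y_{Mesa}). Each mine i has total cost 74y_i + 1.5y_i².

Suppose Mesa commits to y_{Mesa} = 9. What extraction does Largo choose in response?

Mine Largo's profit: π = y_{Largo}(381 − (y_{Largo} + y_{Mesa})) − 74y_{Largo} − 1.5y_{Largo}².
∂π/∂y_{Largo} = 307 − 5y_{Largo} − y_{Mesa} = 0, so y_{Largo} = 61.4 − 0.2y_{Mesa}.
At y_{Mesa} = 9: y_{Largo} = 61.4 − 0.2·9 = 59.6.

59.6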